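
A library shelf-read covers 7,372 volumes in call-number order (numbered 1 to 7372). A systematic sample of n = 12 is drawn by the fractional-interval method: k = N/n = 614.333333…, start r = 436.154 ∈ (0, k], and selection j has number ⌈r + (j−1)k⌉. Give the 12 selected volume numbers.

437, 1051, 1665, 2280, 2894, 3508, 4123, 4737, 5351, 5966, 6580, 7194

j=1: r + 0k = 436.154 → ⌈·⌉ = 437
j=2: r + 1k = 1050.487333… → ⌈·⌉ = 1051
j=3: r + 2k = 1664.820666… → ⌈·⌉ = 1665
j=4: r + 3k = 2279.154 → ⌈·⌉ = 2280
j=5: r + 4k = 2893.487333… → ⌈·⌉ = 2894
j=6: r + 5k = 3507.820666… → ⌈·⌉ = 3508
j=7: r + 6k = 4122.154 → ⌈·⌉ = 4123
j=8: r + 7k = 4736.487333… → ⌈·⌉ = 4737
j=9: r + 8k = 5350.820666… → ⌈·⌉ = 5351
j=10: r + 9k = 5965.154 → ⌈·⌉ = 5966
j=11: r + 10k = 6579.487333… → ⌈·⌉ = 6580
j=12: r + 11k = 7193.820666… → ⌈·⌉ = 7194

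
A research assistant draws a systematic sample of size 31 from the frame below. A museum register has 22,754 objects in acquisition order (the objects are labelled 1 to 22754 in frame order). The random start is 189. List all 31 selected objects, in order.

k = N/n = 22754/31 = 734
object 1: 189
object 2: 189 + 734 = 923
object 3: 923 + 734 = 1657
object 4: 1657 + 734 = 2391
object 5: 2391 + 734 = 3125
object 6: 3125 + 734 = 3859
object 7: 3859 + 734 = 4593
object 8: 4593 + 734 = 5327
object 9: 5327 + 734 = 6061
object 10: 6061 + 734 = 6795
object 11: 6795 + 734 = 7529
object 12: 7529 + 734 = 8263
object 13: 8263 + 734 = 8997
object 14: 8997 + 734 = 9731
object 15: 9731 + 734 = 10465
object 16: 10465 + 734 = 11199
object 17: 11199 + 734 = 11933
object 18: 11933 + 734 = 12667
object 19: 12667 + 734 = 13401
object 20: 13401 + 734 = 14135
object 21: 14135 + 734 = 14869
object 22: 14869 + 734 = 15603
object 23: 15603 + 734 = 16337
object 24: 16337 + 734 = 17071
object 25: 17071 + 734 = 17805
object 26: 17805 + 734 = 18539
object 27: 18539 + 734 = 19273
object 28: 19273 + 734 = 20007
object 29: 20007 + 734 = 20741
object 30: 20741 + 734 = 21475
object 31: 21475 + 734 = 22209

189, 923, 1657, 2391, 3125, 3859, 4593, 5327, 6061, 6795, 7529, 8263, 8997, 9731, 10465, 11199, 11933, 12667, 13401, 14135, 14869, 15603, 16337, 17071, 17805, 18539, 19273, 20007, 20741, 21475, 22209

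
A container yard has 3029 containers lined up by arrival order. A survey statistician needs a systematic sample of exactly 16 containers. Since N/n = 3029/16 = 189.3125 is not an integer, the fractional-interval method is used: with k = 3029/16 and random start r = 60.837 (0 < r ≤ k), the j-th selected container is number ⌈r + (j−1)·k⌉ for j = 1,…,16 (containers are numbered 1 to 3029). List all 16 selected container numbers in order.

j=1: r + 0k = 60.837 → ⌈·⌉ = 61
j=2: r + 1k = 250.1495 → ⌈·⌉ = 251
j=3: r + 2k = 439.462 → ⌈·⌉ = 440
j=4: r + 3k = 628.7745 → ⌈·⌉ = 629
j=5: r + 4k = 818.087 → ⌈·⌉ = 819
j=6: r + 5k = 1007.3995 → ⌈·⌉ = 1008
j=7: r + 6k = 1196.712 → ⌈·⌉ = 1197
j=8: r + 7k = 1386.0245 → ⌈·⌉ = 1387
j=9: r + 8k = 1575.337 → ⌈·⌉ = 1576
j=10: r + 9k = 1764.6495 → ⌈·⌉ = 1765
j=11: r + 10k = 1953.962 → ⌈·⌉ = 1954
j=12: r + 11k = 2143.2745 → ⌈·⌉ = 2144
j=13: r + 12k = 2332.587 → ⌈·⌉ = 2333
j=14: r + 13k = 2521.8995 → ⌈·⌉ = 2522
j=15: r + 14k = 2711.212 → ⌈·⌉ = 2712
j=16: r + 15k = 2900.5245 → ⌈·⌉ = 2901

61, 251, 440, 629, 819, 1008, 1197, 1387, 1576, 1765, 1954, 2144, 2333, 2522, 2712, 2901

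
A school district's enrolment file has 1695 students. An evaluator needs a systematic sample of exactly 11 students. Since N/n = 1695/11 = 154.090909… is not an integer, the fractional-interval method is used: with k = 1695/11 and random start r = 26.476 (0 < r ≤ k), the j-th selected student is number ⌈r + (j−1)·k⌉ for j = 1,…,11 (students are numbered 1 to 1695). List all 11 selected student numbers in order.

j=1: r + 0k = 26.476 → ⌈·⌉ = 27
j=2: r + 1k = 180.566909… → ⌈·⌉ = 181
j=3: r + 2k = 334.657818… → ⌈·⌉ = 335
j=4: r + 3k = 488.748727… → ⌈·⌉ = 489
j=5: r + 4k = 642.839636… → ⌈·⌉ = 643
j=6: r + 5k = 796.930545… → ⌈·⌉ = 797
j=7: r + 6k = 951.021454… → ⌈·⌉ = 952
j=8: r + 7k = 1105.112363… → ⌈·⌉ = 1106
j=9: r + 8k = 1259.203272… → ⌈·⌉ = 1260
j=10: r + 9k = 1413.294181… → ⌈·⌉ = 1414
j=11: r + 10k = 1567.385090… → ⌈·⌉ = 1568

27, 181, 335, 489, 643, 797, 952, 1106, 1260, 1414, 1568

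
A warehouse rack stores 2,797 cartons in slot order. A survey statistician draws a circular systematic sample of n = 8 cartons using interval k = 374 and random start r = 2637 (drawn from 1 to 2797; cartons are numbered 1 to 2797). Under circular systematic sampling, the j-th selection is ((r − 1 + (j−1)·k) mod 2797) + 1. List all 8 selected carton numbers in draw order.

2637, 214, 588, 962, 1336, 1710, 2084, 2458

Selection 1: 2637
Selection 2: 2637 + 374 = 3011 → 3011 − 2797 = 214
Selection 3: 214 + 374 = 588
Selection 4: 588 + 374 = 962
Selection 5: 962 + 374 = 1336
Selection 6: 1336 + 374 = 1710
Selection 7: 1710 + 374 = 2084
Selection 8: 2084 + 374 = 2458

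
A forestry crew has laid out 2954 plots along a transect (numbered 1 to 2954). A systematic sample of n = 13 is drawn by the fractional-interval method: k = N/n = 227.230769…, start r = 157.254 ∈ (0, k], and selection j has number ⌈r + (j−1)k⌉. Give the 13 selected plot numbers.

158, 385, 612, 839, 1067, 1294, 1521, 1748, 1976, 2203, 2430, 2657, 2885

j=1: r + 0k = 157.254 → ⌈·⌉ = 158
j=2: r + 1k = 384.484769… → ⌈·⌉ = 385
j=3: r + 2k = 611.715538… → ⌈·⌉ = 612
j=4: r + 3k = 838.946307… → ⌈·⌉ = 839
j=5: r + 4k = 1066.177076… → ⌈·⌉ = 1067
j=6: r + 5k = 1293.407846… → ⌈·⌉ = 1294
j=7: r + 6k = 1520.638615… → ⌈·⌉ = 1521
j=8: r + 7k = 1747.869384… → ⌈·⌉ = 1748
j=9: r + 8k = 1975.100153… → ⌈·⌉ = 1976
j=10: r + 9k = 2202.330923… → ⌈·⌉ = 2203
j=11: r + 10k = 2429.561692… → ⌈·⌉ = 2430
j=12: r + 11k = 2656.792461… → ⌈·⌉ = 2657
j=13: r + 12k = 2884.023230… → ⌈·⌉ = 2885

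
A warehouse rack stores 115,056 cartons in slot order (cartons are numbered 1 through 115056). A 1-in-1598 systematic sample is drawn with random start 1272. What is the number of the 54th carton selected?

85966

k = 1598
54th selection = r + (54−1)·k = 1272 + 53×1598 = 1272 + 84694 = 85966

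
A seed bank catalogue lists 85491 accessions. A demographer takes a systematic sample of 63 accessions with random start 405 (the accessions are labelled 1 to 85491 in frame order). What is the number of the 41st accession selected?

k = 85491/63 = 1357
41st selection = r + (41−1)·k = 405 + 40×1357 = 405 + 54280 = 54685

54685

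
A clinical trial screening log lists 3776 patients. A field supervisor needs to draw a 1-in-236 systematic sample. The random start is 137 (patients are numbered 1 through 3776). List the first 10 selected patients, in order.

137, 373, 609, 845, 1081, 1317, 1553, 1789, 2025, 2261

patient 1: 137
patient 2: 137 + 236 = 373
patient 3: 373 + 236 = 609
patient 4: 609 + 236 = 845
patient 5: 845 + 236 = 1081
patient 6: 1081 + 236 = 1317
patient 7: 1317 + 236 = 1553
patient 8: 1553 + 236 = 1789
patient 9: 1789 + 236 = 2025
patient 10: 2025 + 236 = 2261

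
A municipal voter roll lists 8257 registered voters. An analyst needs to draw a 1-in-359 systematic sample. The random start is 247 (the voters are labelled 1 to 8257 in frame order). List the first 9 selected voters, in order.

247, 606, 965, 1324, 1683, 2042, 2401, 2760, 3119

voter 1: 247
voter 2: 247 + 359 = 606
voter 3: 606 + 359 = 965
voter 4: 965 + 359 = 1324
voter 5: 1324 + 359 = 1683
voter 6: 1683 + 359 = 2042
voter 7: 2042 + 359 = 2401
voter 8: 2401 + 359 = 2760
voter 9: 2760 + 359 = 3119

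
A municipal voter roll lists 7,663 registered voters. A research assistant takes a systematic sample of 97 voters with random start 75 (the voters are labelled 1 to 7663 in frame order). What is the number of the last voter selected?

7659

k = 7663/97 = 79
97th selection = r + (97−1)·k = 75 + 96×79 = 75 + 7584 = 7659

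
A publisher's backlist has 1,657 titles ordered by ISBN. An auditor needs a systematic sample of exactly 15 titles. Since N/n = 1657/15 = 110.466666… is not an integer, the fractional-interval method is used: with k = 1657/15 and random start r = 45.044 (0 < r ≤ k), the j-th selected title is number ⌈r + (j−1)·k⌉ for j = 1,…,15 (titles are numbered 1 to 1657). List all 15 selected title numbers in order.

46, 156, 266, 377, 487, 598, 708, 819, 929, 1040, 1150, 1261, 1371, 1482, 1592

j=1: r + 0k = 45.044 → ⌈·⌉ = 46
j=2: r + 1k = 155.510666… → ⌈·⌉ = 156
j=3: r + 2k = 265.977333… → ⌈·⌉ = 266
j=4: r + 3k = 376.444 → ⌈·⌉ = 377
j=5: r + 4k = 486.910666… → ⌈·⌉ = 487
j=6: r + 5k = 597.377333… → ⌈·⌉ = 598
j=7: r + 6k = 707.844 → ⌈·⌉ = 708
j=8: r + 7k = 818.310666… → ⌈·⌉ = 819
j=9: r + 8k = 928.777333… → ⌈·⌉ = 929
j=10: r + 9k = 1039.244 → ⌈·⌉ = 1040
j=11: r + 10k = 1149.710666… → ⌈·⌉ = 1150
j=12: r + 11k = 1260.177333… → ⌈·⌉ = 1261
j=13: r + 12k = 1370.644 → ⌈·⌉ = 1371
j=14: r + 13k = 1481.110666… → ⌈·⌉ = 1482
j=15: r + 14k = 1591.577333… → ⌈·⌉ = 1592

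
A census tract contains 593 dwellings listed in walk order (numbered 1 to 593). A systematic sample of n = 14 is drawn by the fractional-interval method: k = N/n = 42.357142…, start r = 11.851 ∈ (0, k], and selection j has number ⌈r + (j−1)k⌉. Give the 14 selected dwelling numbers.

12, 55, 97, 139, 182, 224, 266, 309, 351, 394, 436, 478, 521, 563

j=1: r + 0k = 11.851 → ⌈·⌉ = 12
j=2: r + 1k = 54.208142… → ⌈·⌉ = 55
j=3: r + 2k = 96.565285… → ⌈·⌉ = 97
j=4: r + 3k = 138.922428… → ⌈·⌉ = 139
j=5: r + 4k = 181.279571… → ⌈·⌉ = 182
j=6: r + 5k = 223.636714… → ⌈·⌉ = 224
j=7: r + 6k = 265.993857… → ⌈·⌉ = 266
j=8: r + 7k = 308.351 → ⌈·⌉ = 309
j=9: r + 8k = 350.708142… → ⌈·⌉ = 351
j=10: r + 9k = 393.065285… → ⌈·⌉ = 394
j=11: r + 10k = 435.422428… → ⌈·⌉ = 436
j=12: r + 11k = 477.779571… → ⌈·⌉ = 478
j=13: r + 12k = 520.136714… → ⌈·⌉ = 521
j=14: r + 13k = 562.493857… → ⌈·⌉ = 563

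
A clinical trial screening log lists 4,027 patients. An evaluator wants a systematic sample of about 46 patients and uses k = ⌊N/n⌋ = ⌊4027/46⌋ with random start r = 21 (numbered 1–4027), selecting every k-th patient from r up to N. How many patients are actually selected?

47

k = ⌊4027/46⌋ = 87
Achieved size = ⌊(4027 − 21)/87⌋ + 1 = ⌊4006/87⌋ + 1 = 46 + 1 = 47
(last selection: 21 + 46×87 = 4023 ≤ 4027; next would be 4110 > 4027)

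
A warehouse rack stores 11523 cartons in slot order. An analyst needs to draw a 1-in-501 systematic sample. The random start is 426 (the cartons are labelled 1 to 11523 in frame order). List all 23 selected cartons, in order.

carton 1: 426
carton 2: 426 + 501 = 927
carton 3: 927 + 501 = 1428
carton 4: 1428 + 501 = 1929
carton 5: 1929 + 501 = 2430
carton 6: 2430 + 501 = 2931
carton 7: 2931 + 501 = 3432
carton 8: 3432 + 501 = 3933
carton 9: 3933 + 501 = 4434
carton 10: 4434 + 501 = 4935
carton 11: 4935 + 501 = 5436
carton 12: 5436 + 501 = 5937
carton 13: 5937 + 501 = 6438
carton 14: 6438 + 501 = 6939
carton 15: 6939 + 501 = 7440
carton 16: 7440 + 501 = 7941
carton 17: 7941 + 501 = 8442
carton 18: 8442 + 501 = 8943
carton 19: 8943 + 501 = 9444
carton 20: 9444 + 501 = 9945
carton 21: 9945 + 501 = 10446
carton 22: 10446 + 501 = 10947
carton 23: 10947 + 501 = 11448

426, 927, 1428, 1929, 2430, 2931, 3432, 3933, 4434, 4935, 5436, 5937, 6438, 6939, 7440, 7941, 8442, 8943, 9444, 9945, 10446, 10947, 11448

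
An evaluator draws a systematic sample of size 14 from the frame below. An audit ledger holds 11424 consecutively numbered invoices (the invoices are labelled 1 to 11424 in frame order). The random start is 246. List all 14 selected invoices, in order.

246, 1062, 1878, 2694, 3510, 4326, 5142, 5958, 6774, 7590, 8406, 9222, 10038, 10854

k = N/n = 11424/14 = 816
invoice 1: 246
invoice 2: 246 + 816 = 1062
invoice 3: 1062 + 816 = 1878
invoice 4: 1878 + 816 = 2694
invoice 5: 2694 + 816 = 3510
invoice 6: 3510 + 816 = 4326
invoice 7: 4326 + 816 = 5142
invoice 8: 5142 + 816 = 5958
invoice 9: 5958 + 816 = 6774
invoice 10: 6774 + 816 = 7590
invoice 11: 7590 + 816 = 8406
invoice 12: 8406 + 816 = 9222
invoice 13: 9222 + 816 = 10038
invoice 14: 10038 + 816 = 10854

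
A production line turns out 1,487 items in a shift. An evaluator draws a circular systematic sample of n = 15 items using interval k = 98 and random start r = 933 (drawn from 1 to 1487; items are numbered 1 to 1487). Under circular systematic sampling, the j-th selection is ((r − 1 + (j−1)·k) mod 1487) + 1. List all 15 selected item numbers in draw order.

Selection 1: 933
Selection 2: 933 + 98 = 1031
Selection 3: 1031 + 98 = 1129
Selection 4: 1129 + 98 = 1227
Selection 5: 1227 + 98 = 1325
Selection 6: 1325 + 98 = 1423
Selection 7: 1423 + 98 = 1521 → 1521 − 1487 = 34
Selection 8: 34 + 98 = 132
Selection 9: 132 + 98 = 230
Selection 10: 230 + 98 = 328
Selection 11: 328 + 98 = 426
Selection 12: 426 + 98 = 524
Selection 13: 524 + 98 = 622
Selection 14: 622 + 98 = 720
Selection 15: 720 + 98 = 818

933, 1031, 1129, 1227, 1325, 1423, 34, 132, 230, 328, 426, 524, 622, 720, 818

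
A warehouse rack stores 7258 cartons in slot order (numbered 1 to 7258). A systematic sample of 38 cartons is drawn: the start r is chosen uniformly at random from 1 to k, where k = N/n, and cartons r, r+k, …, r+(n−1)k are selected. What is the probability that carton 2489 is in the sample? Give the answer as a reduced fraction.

k = 7258/38 = 191.
Carton 2489 is selected iff r ≡ 2489 (mod 191); exactly one such r in {1,…,191}.
Inclusion probability = 1/191.

1/191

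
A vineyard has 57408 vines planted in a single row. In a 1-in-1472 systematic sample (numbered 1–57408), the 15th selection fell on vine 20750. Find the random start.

k = 1472
r = 20750 − (15−1)×1472 = 20750 − 20608 = 142

142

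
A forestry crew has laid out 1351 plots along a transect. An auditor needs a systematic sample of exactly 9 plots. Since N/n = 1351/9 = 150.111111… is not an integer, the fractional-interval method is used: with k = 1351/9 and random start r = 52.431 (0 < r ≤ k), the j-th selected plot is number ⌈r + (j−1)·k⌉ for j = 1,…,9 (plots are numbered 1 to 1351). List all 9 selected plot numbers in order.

53, 203, 353, 503, 653, 803, 954, 1104, 1254

j=1: r + 0k = 52.431 → ⌈·⌉ = 53
j=2: r + 1k = 202.542111… → ⌈·⌉ = 203
j=3: r + 2k = 352.653222… → ⌈·⌉ = 353
j=4: r + 3k = 502.764333… → ⌈·⌉ = 503
j=5: r + 4k = 652.875444… → ⌈·⌉ = 653
j=6: r + 5k = 802.986555… → ⌈·⌉ = 803
j=7: r + 6k = 953.097666… → ⌈·⌉ = 954
j=8: r + 7k = 1103.208777… → ⌈·⌉ = 1104
j=9: r + 8k = 1253.319888… → ⌈·⌉ = 1254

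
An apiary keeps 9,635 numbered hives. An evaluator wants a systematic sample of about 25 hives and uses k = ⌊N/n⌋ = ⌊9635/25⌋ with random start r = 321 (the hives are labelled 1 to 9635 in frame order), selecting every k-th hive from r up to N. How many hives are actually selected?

k = ⌊9635/25⌋ = 385
Achieved size = ⌊(9635 − 321)/385⌋ + 1 = ⌊9314/385⌋ + 1 = 24 + 1 = 25
(last selection: 321 + 24×385 = 9561 ≤ 9635; next would be 9946 > 9635)

25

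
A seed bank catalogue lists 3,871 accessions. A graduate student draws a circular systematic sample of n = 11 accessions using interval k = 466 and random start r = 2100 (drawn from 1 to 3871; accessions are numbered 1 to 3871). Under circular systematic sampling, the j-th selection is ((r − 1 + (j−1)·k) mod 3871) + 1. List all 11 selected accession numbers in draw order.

Selection 1: 2100
Selection 2: 2100 + 466 = 2566
Selection 3: 2566 + 466 = 3032
Selection 4: 3032 + 466 = 3498
Selection 5: 3498 + 466 = 3964 → 3964 − 3871 = 93
Selection 6: 93 + 466 = 559
Selection 7: 559 + 466 = 1025
Selection 8: 1025 + 466 = 1491
Selection 9: 1491 + 466 = 1957
Selection 10: 1957 + 466 = 2423
Selection 11: 2423 + 466 = 2889

2100, 2566, 3032, 3498, 93, 559, 1025, 1491, 1957, 2423, 2889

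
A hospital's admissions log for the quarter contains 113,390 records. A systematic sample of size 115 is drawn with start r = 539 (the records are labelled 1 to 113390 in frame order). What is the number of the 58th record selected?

56741

k = 113390/115 = 986
58th selection = r + (58−1)·k = 539 + 57×986 = 539 + 56202 = 56741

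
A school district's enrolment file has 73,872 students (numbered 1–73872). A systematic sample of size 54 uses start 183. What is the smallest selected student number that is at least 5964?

k = 73872/54 = 1368
Steps past start: ⌈(5964 − 183)/1368⌉ = ⌈5781/1368⌉ = 5
Selected student: 183 + 5×1368 = 7023

7023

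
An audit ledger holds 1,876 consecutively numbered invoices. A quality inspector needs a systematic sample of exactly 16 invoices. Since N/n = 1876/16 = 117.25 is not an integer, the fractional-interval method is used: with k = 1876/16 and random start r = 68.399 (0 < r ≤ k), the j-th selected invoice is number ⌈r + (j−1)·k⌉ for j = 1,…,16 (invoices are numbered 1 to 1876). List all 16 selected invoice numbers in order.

j=1: r + 0k = 68.399 → ⌈·⌉ = 69
j=2: r + 1k = 185.649 → ⌈·⌉ = 186
j=3: r + 2k = 302.899 → ⌈·⌉ = 303
j=4: r + 3k = 420.149 → ⌈·⌉ = 421
j=5: r + 4k = 537.399 → ⌈·⌉ = 538
j=6: r + 5k = 654.649 → ⌈·⌉ = 655
j=7: r + 6k = 771.899 → ⌈·⌉ = 772
j=8: r + 7k = 889.149 → ⌈·⌉ = 890
j=9: r + 8k = 1006.399 → ⌈·⌉ = 1007
j=10: r + 9k = 1123.649 → ⌈·⌉ = 1124
j=11: r + 10k = 1240.899 → ⌈·⌉ = 1241
j=12: r + 11k = 1358.149 → ⌈·⌉ = 1359
j=13: r + 12k = 1475.399 → ⌈·⌉ = 1476
j=14: r + 13k = 1592.649 → ⌈·⌉ = 1593
j=15: r + 14k = 1709.899 → ⌈·⌉ = 1710
j=16: r + 15k = 1827.149 → ⌈·⌉ = 1828

69, 186, 303, 421, 538, 655, 772, 890, 1007, 1124, 1241, 1359, 1476, 1593, 1710, 1828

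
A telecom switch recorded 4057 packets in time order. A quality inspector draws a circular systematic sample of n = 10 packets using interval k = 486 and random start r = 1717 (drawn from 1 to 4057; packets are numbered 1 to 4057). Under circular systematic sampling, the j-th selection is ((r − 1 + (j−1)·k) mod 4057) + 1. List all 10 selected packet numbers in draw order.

Selection 1: 1717
Selection 2: 1717 + 486 = 2203
Selection 3: 2203 + 486 = 2689
Selection 4: 2689 + 486 = 3175
Selection 5: 3175 + 486 = 3661
Selection 6: 3661 + 486 = 4147 → 4147 − 4057 = 90
Selection 7: 90 + 486 = 576
Selection 8: 576 + 486 = 1062
Selection 9: 1062 + 486 = 1548
Selection 10: 1548 + 486 = 2034

1717, 2203, 2689, 3175, 3661, 90, 576, 1062, 1548, 2034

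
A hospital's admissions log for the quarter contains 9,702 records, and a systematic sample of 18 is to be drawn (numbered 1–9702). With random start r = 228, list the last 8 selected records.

5618, 6157, 6696, 7235, 7774, 8313, 8852, 9391

k = N/n = 9702/18 = 539
11th selection = 228 + 10×539 = 5618
12th: 5618 + 539 = 6157
13th: 6157 + 539 = 6696
14th: 6696 + 539 = 7235
15th: 7235 + 539 = 7774
16th: 7774 + 539 = 8313
17th: 8313 + 539 = 8852
18th: 8852 + 539 = 9391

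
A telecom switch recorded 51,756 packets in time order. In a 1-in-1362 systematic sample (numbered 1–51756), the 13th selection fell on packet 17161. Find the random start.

k = 1362
r = 17161 − (13−1)×1362 = 17161 − 16344 = 817

817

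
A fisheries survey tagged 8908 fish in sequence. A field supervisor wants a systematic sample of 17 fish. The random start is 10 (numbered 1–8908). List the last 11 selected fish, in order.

k = N/n = 8908/17 = 524
7th selection = 10 + 6×524 = 3154
8th: 3154 + 524 = 3678
9th: 3678 + 524 = 4202
10th: 4202 + 524 = 4726
11th: 4726 + 524 = 5250
12th: 5250 + 524 = 5774
13th: 5774 + 524 = 6298
14th: 6298 + 524 = 6822
15th: 6822 + 524 = 7346
16th: 7346 + 524 = 7870
17th: 7870 + 524 = 8394

3154, 3678, 4202, 4726, 5250, 5774, 6298, 6822, 7346, 7870, 8394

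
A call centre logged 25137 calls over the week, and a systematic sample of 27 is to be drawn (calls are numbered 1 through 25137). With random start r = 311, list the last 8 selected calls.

k = N/n = 25137/27 = 931
20th selection = 311 + 19×931 = 18000
21st: 18000 + 931 = 18931
22nd: 18931 + 931 = 19862
23rd: 19862 + 931 = 20793
24th: 20793 + 931 = 21724
25th: 21724 + 931 = 22655
26th: 22655 + 931 = 23586
27th: 23586 + 931 = 24517

18000, 18931, 19862, 20793, 21724, 22655, 23586, 24517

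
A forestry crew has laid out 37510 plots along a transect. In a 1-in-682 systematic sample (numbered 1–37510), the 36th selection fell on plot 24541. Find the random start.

k = 682
r = 24541 − (36−1)×682 = 24541 − 23870 = 671

671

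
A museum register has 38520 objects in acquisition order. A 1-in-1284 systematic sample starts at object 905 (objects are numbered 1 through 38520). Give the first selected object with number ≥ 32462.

k = 1284
Steps past start: ⌈(32462 − 905)/1284⌉ = ⌈31557/1284⌉ = 25
Selected object: 905 + 25×1284 = 33005

33005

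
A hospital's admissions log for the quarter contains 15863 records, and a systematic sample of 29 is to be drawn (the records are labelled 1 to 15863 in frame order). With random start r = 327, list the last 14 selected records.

8532, 9079, 9626, 10173, 10720, 11267, 11814, 12361, 12908, 13455, 14002, 14549, 15096, 15643

k = N/n = 15863/29 = 547
16th selection = 327 + 15×547 = 8532
17th: 8532 + 547 = 9079
18th: 9079 + 547 = 9626
19th: 9626 + 547 = 10173
20th: 10173 + 547 = 10720
21st: 10720 + 547 = 11267
22nd: 11267 + 547 = 11814
23rd: 11814 + 547 = 12361
24th: 12361 + 547 = 12908
25th: 12908 + 547 = 13455
26th: 13455 + 547 = 14002
27th: 14002 + 547 = 14549
28th: 14549 + 547 = 15096
29th: 15096 + 547 = 15643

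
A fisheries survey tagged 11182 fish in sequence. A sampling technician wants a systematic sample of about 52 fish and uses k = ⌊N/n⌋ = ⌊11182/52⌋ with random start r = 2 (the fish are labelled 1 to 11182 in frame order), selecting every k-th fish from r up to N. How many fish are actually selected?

53

k = ⌊11182/52⌋ = 215
Achieved size = ⌊(11182 − 2)/215⌋ + 1 = ⌊11180/215⌋ + 1 = 52 + 1 = 53
(last selection: 2 + 52×215 = 11182 ≤ 11182; next would be 11397 > 11182)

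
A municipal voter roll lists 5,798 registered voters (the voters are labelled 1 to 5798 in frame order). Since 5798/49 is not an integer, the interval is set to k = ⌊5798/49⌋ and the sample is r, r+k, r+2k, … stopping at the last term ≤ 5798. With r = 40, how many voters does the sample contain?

49

k = ⌊5798/49⌋ = 118
Achieved size = ⌊(5798 − 40)/118⌋ + 1 = ⌊5758/118⌋ + 1 = 48 + 1 = 49
(last selection: 40 + 48×118 = 5704 ≤ 5798; next would be 5822 > 5798)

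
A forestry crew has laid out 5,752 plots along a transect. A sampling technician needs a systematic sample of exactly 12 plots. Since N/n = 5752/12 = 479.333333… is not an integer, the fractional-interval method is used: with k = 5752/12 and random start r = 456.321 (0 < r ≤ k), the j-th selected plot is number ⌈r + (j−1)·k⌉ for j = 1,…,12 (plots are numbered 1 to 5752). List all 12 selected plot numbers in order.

j=1: r + 0k = 456.321 → ⌈·⌉ = 457
j=2: r + 1k = 935.654333… → ⌈·⌉ = 936
j=3: r + 2k = 1414.987666… → ⌈·⌉ = 1415
j=4: r + 3k = 1894.321 → ⌈·⌉ = 1895
j=5: r + 4k = 2373.654333… → ⌈·⌉ = 2374
j=6: r + 5k = 2852.987666… → ⌈·⌉ = 2853
j=7: r + 6k = 3332.321 → ⌈·⌉ = 3333
j=8: r + 7k = 3811.654333… → ⌈·⌉ = 3812
j=9: r + 8k = 4290.987666… → ⌈·⌉ = 4291
j=10: r + 9k = 4770.321 → ⌈·⌉ = 4771
j=11: r + 10k = 5249.654333… → ⌈·⌉ = 5250
j=12: r + 11k = 5728.987666… → ⌈·⌉ = 5729

457, 936, 1415, 1895, 2374, 2853, 3333, 3812, 4291, 4771, 5250, 5729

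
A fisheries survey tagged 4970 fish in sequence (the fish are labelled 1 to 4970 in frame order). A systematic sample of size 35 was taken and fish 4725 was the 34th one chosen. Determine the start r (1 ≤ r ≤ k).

39

k = 4970/35 = 142
r = 4725 − (34−1)×142 = 4725 − 4686 = 39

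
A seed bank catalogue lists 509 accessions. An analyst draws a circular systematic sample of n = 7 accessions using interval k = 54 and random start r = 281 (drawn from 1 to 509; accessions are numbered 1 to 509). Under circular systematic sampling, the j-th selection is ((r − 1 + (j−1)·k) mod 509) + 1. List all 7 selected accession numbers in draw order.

Selection 1: 281
Selection 2: 281 + 54 = 335
Selection 3: 335 + 54 = 389
Selection 4: 389 + 54 = 443
Selection 5: 443 + 54 = 497
Selection 6: 497 + 54 = 551 → 551 − 509 = 42
Selection 7: 42 + 54 = 96

281, 335, 389, 443, 497, 42, 96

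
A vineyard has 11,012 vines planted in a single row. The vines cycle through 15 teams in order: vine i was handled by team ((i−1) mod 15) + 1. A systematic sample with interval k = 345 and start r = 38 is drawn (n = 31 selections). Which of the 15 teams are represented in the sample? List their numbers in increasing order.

Consecutive selections differ by k = 345, so their team numbers differ by 345 mod 15 = 0.
gcd(345, 15) = 15, so the sample visits 15/15 = 1 distinct residues mod 15.
Start 38 is team 8; the teams hit are 8.

8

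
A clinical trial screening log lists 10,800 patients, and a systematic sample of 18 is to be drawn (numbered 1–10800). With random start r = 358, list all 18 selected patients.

k = N/n = 10800/18 = 600
patient 1: 358
patient 2: 358 + 600 = 958
patient 3: 958 + 600 = 1558
patient 4: 1558 + 600 = 2158
patient 5: 2158 + 600 = 2758
patient 6: 2758 + 600 = 3358
patient 7: 3358 + 600 = 3958
patient 8: 3958 + 600 = 4558
patient 9: 4558 + 600 = 5158
patient 10: 5158 + 600 = 5758
patient 11: 5758 + 600 = 6358
patient 12: 6358 + 600 = 6958
patient 13: 6958 + 600 = 7558
patient 14: 7558 + 600 = 8158
patient 15: 8158 + 600 = 8758
patient 16: 8758 + 600 = 9358
patient 17: 9358 + 600 = 9958
patient 18: 9958 + 600 = 10558

358, 958, 1558, 2158, 2758, 3358, 3958, 4558, 5158, 5758, 6358, 6958, 7558, 8158, 8758, 9358, 9958, 10558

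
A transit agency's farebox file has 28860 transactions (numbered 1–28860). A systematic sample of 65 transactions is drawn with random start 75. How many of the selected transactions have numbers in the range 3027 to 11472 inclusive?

k = 28860/65 = 444
First selection ≥ 3027: 75 + ⌈(3027−75)/444⌉·444 = 75 + 7×444 = 3183
Last selection ≤ 11472: 75 + ⌊(11472−75)/444⌋·444 = 75 + 25×444 = 11175
Count = 25 − 7 + 1 = 19

19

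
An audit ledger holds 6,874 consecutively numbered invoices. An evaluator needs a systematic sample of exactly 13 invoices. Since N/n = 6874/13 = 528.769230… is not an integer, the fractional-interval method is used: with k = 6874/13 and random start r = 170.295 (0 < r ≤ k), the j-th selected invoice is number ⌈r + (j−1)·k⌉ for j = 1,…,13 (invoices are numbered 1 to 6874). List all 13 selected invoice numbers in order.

j=1: r + 0k = 170.295 → ⌈·⌉ = 171
j=2: r + 1k = 699.064230… → ⌈·⌉ = 700
j=3: r + 2k = 1227.833461… → ⌈·⌉ = 1228
j=4: r + 3k = 1756.602692… → ⌈·⌉ = 1757
j=5: r + 4k = 2285.371923… → ⌈·⌉ = 2286
j=6: r + 5k = 2814.141153… → ⌈·⌉ = 2815
j=7: r + 6k = 3342.910384… → ⌈·⌉ = 3343
j=8: r + 7k = 3871.679615… → ⌈·⌉ = 3872
j=9: r + 8k = 4400.448846… → ⌈·⌉ = 4401
j=10: r + 9k = 4929.218076… → ⌈·⌉ = 4930
j=11: r + 10k = 5457.987307… → ⌈·⌉ = 5458
j=12: r + 11k = 5986.756538… → ⌈·⌉ = 5987
j=13: r + 12k = 6515.525769… → ⌈·⌉ = 6516

171, 700, 1228, 1757, 2286, 2815, 3343, 3872, 4401, 4930, 5458, 5987, 6516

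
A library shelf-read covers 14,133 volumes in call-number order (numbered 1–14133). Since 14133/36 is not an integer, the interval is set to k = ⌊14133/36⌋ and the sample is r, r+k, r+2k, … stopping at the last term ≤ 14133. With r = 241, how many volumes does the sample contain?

36

k = ⌊14133/36⌋ = 392
Achieved size = ⌊(14133 − 241)/392⌋ + 1 = ⌊13892/392⌋ + 1 = 35 + 1 = 36
(last selection: 241 + 35×392 = 13961 ≤ 14133; next would be 14353 > 14133)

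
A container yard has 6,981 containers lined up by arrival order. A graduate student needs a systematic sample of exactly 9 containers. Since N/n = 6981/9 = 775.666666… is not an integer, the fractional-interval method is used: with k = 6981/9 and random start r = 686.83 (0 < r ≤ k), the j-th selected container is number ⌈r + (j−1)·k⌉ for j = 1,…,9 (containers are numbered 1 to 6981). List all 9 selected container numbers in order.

j=1: r + 0k = 686.83 → ⌈·⌉ = 687
j=2: r + 1k = 1462.496666… → ⌈·⌉ = 1463
j=3: r + 2k = 2238.163333… → ⌈·⌉ = 2239
j=4: r + 3k = 3013.83 → ⌈·⌉ = 3014
j=5: r + 4k = 3789.496666… → ⌈·⌉ = 3790
j=6: r + 5k = 4565.163333… → ⌈·⌉ = 4566
j=7: r + 6k = 5340.83 → ⌈·⌉ = 5341
j=8: r + 7k = 6116.496666… → ⌈·⌉ = 6117
j=9: r + 8k = 6892.163333… → ⌈·⌉ = 6893

687, 1463, 2239, 3014, 3790, 4566, 5341, 6117, 6893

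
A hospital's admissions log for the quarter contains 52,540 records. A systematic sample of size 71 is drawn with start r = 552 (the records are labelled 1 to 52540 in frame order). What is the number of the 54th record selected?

k = 52540/71 = 740
54th selection = r + (54−1)·k = 552 + 53×740 = 552 + 39220 = 39772

39772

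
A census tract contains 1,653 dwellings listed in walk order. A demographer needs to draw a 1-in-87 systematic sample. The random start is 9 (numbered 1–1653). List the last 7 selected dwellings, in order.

13th selection = 9 + 12×87 = 1053
14th: 1053 + 87 = 1140
15th: 1140 + 87 = 1227
16th: 1227 + 87 = 1314
17th: 1314 + 87 = 1401
18th: 1401 + 87 = 1488
19th: 1488 + 87 = 1575

1053, 1140, 1227, 1314, 1401, 1488, 1575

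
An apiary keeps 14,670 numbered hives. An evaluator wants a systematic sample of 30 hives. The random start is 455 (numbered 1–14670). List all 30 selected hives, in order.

455, 944, 1433, 1922, 2411, 2900, 3389, 3878, 4367, 4856, 5345, 5834, 6323, 6812, 7301, 7790, 8279, 8768, 9257, 9746, 10235, 10724, 11213, 11702, 12191, 12680, 13169, 13658, 14147, 14636

k = N/n = 14670/30 = 489
hive 1: 455
hive 2: 455 + 489 = 944
hive 3: 944 + 489 = 1433
hive 4: 1433 + 489 = 1922
hive 5: 1922 + 489 = 2411
hive 6: 2411 + 489 = 2900
hive 7: 2900 + 489 = 3389
hive 8: 3389 + 489 = 3878
hive 9: 3878 + 489 = 4367
hive 10: 4367 + 489 = 4856
hive 11: 4856 + 489 = 5345
hive 12: 5345 + 489 = 5834
hive 13: 5834 + 489 = 6323
hive 14: 6323 + 489 = 6812
hive 15: 6812 + 489 = 7301
hive 16: 7301 + 489 = 7790
hive 17: 7790 + 489 = 8279
hive 18: 8279 + 489 = 8768
hive 19: 8768 + 489 = 9257
hive 20: 9257 + 489 = 9746
hive 21: 9746 + 489 = 10235
hive 22: 10235 + 489 = 10724
hive 23: 10724 + 489 = 11213
hive 24: 11213 + 489 = 11702
hive 25: 11702 + 489 = 12191
hive 26: 12191 + 489 = 12680
hive 27: 12680 + 489 = 13169
hive 28: 13169 + 489 = 13658
hive 29: 13658 + 489 = 14147
hive 30: 14147 + 489 = 14636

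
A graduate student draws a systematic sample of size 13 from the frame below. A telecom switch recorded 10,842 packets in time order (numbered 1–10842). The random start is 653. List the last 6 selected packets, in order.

k = N/n = 10842/13 = 834
8th selection = 653 + 7×834 = 6491
9th: 6491 + 834 = 7325
10th: 7325 + 834 = 8159
11th: 8159 + 834 = 8993
12th: 8993 + 834 = 9827
13th: 9827 + 834 = 10661

6491, 7325, 8159, 8993, 9827, 10661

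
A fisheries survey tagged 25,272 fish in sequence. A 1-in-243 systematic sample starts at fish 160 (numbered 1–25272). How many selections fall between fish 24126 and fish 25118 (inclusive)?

k = 243
First selection ≥ 24126: 160 + ⌈(24126−160)/243⌉·243 = 160 + 99×243 = 24217
Last selection ≤ 25118: 160 + ⌊(25118−160)/243⌋·243 = 160 + 102×243 = 24946
Count = 102 − 99 + 1 = 4

4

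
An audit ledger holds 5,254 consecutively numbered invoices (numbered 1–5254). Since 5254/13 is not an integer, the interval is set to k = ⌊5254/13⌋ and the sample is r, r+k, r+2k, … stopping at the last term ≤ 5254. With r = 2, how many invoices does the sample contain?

k = ⌊5254/13⌋ = 404
Achieved size = ⌊(5254 − 2)/404⌋ + 1 = ⌊5252/404⌋ + 1 = 13 + 1 = 14
(last selection: 2 + 13×404 = 5254 ≤ 5254; next would be 5658 > 5254)

14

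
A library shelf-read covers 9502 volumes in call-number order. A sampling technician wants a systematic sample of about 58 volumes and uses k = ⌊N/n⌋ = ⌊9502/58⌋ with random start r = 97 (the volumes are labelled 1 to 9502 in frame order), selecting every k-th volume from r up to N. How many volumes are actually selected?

58

k = ⌊9502/58⌋ = 163
Achieved size = ⌊(9502 − 97)/163⌋ + 1 = ⌊9405/163⌋ + 1 = 57 + 1 = 58
(last selection: 97 + 57×163 = 9388 ≤ 9502; next would be 9551 > 9502)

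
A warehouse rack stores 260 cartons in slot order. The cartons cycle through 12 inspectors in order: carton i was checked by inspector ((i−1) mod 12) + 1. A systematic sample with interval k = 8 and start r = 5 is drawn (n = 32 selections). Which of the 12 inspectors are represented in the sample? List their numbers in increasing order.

1, 5, 9

Consecutive selections differ by k = 8, so their inspector numbers differ by 8 mod 12 = 8.
gcd(8, 12) = 4, so the sample visits 12/4 = 3 distinct residues mod 12.
Start 5 is inspector 5; the inspectors hit are 1, 5, 9.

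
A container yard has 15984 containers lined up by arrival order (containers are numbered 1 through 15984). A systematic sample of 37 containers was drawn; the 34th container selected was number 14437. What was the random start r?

181

k = 15984/37 = 432
r = 14437 − (34−1)×432 = 14437 − 14256 = 181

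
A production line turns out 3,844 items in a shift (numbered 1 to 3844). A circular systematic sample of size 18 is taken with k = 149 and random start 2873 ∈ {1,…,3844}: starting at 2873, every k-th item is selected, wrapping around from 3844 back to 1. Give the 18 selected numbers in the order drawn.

Selection 1: 2873
Selection 2: 2873 + 149 = 3022
Selection 3: 3022 + 149 = 3171
Selection 4: 3171 + 149 = 3320
Selection 5: 3320 + 149 = 3469
Selection 6: 3469 + 149 = 3618
Selection 7: 3618 + 149 = 3767
Selection 8: 3767 + 149 = 3916 → 3916 − 3844 = 72
Selection 9: 72 + 149 = 221
Selection 10: 221 + 149 = 370
Selection 11: 370 + 149 = 519
Selection 12: 519 + 149 = 668
Selection 13: 668 + 149 = 817
Selection 14: 817 + 149 = 966
Selection 15: 966 + 149 = 1115
Selection 16: 1115 + 149 = 1264
Selection 17: 1264 + 149 = 1413
Selection 18: 1413 + 149 = 1562

2873, 3022, 3171, 3320, 3469, 3618, 3767, 72, 221, 370, 519, 668, 817, 966, 1115, 1264, 1413, 1562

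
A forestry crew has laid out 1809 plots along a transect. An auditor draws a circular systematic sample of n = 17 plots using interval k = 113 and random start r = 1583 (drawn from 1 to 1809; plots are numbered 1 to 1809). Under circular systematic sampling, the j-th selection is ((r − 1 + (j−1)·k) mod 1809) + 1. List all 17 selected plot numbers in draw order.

1583, 1696, 1809, 113, 226, 339, 452, 565, 678, 791, 904, 1017, 1130, 1243, 1356, 1469, 1582

Selection 1: 1583
Selection 2: 1583 + 113 = 1696
Selection 3: 1696 + 113 = 1809
Selection 4: 1809 + 113 = 1922 → 1922 − 1809 = 113
Selection 5: 113 + 113 = 226
Selection 6: 226 + 113 = 339
Selection 7: 339 + 113 = 452
Selection 8: 452 + 113 = 565
Selection 9: 565 + 113 = 678
Selection 10: 678 + 113 = 791
Selection 11: 791 + 113 = 904
Selection 12: 904 + 113 = 1017
Selection 13: 1017 + 113 = 1130
Selection 14: 1130 + 113 = 1243
Selection 15: 1243 + 113 = 1356
Selection 16: 1356 + 113 = 1469
Selection 17: 1469 + 113 = 1582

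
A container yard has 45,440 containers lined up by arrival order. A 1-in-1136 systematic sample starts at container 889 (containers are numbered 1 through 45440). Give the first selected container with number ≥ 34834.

34969

k = 1136
Steps past start: ⌈(34834 − 889)/1136⌉ = ⌈33945/1136⌉ = 30
Selected container: 889 + 30×1136 = 34969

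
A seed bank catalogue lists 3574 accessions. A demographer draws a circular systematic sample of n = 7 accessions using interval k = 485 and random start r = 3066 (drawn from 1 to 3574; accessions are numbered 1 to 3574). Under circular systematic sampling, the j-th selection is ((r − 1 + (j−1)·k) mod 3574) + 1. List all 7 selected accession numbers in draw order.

3066, 3551, 462, 947, 1432, 1917, 2402

Selection 1: 3066
Selection 2: 3066 + 485 = 3551
Selection 3: 3551 + 485 = 4036 → 4036 − 3574 = 462
Selection 4: 462 + 485 = 947
Selection 5: 947 + 485 = 1432
Selection 6: 1432 + 485 = 1917
Selection 7: 1917 + 485 = 2402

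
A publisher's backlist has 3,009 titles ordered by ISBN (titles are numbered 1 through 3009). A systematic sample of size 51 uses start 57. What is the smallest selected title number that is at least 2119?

2122

k = 3009/51 = 59
Steps past start: ⌈(2119 − 57)/59⌉ = ⌈2062/59⌉ = 35
Selected title: 57 + 35×59 = 2122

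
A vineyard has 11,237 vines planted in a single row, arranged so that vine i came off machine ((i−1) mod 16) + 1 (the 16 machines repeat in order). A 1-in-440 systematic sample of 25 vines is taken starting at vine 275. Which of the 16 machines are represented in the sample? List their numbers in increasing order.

Consecutive selections differ by k = 440, so their machine numbers differ by 440 mod 16 = 8.
gcd(440, 16) = 8, so the sample visits 16/8 = 2 distinct residues mod 16.
Start 275 is machine 3; the machines hit are 3, 11.

3, 11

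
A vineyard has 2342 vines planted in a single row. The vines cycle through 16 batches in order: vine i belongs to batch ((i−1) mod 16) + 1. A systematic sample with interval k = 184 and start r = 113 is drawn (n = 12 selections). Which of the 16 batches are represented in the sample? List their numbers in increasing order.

Consecutive selections differ by k = 184, so their batch numbers differ by 184 mod 16 = 8.
gcd(184, 16) = 8, so the sample visits 16/8 = 2 distinct residues mod 16.
Start 113 is batch 1; the batches hit are 1, 9.

1, 9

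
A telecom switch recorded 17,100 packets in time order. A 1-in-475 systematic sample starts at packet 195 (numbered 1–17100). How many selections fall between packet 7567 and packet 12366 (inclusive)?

10

k = 475
First selection ≥ 7567: 195 + ⌈(7567−195)/475⌉·475 = 195 + 16×475 = 7795
Last selection ≤ 12366: 195 + ⌊(12366−195)/475⌋·475 = 195 + 25×475 = 12070
Count = 25 − 16 + 1 = 10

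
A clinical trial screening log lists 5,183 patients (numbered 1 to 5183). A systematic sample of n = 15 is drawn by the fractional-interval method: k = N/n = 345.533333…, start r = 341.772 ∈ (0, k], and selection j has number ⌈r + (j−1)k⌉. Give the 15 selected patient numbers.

342, 688, 1033, 1379, 1724, 2070, 2415, 2761, 3107, 3452, 3798, 4143, 4489, 4834, 5180

j=1: r + 0k = 341.772 → ⌈·⌉ = 342
j=2: r + 1k = 687.305333… → ⌈·⌉ = 688
j=3: r + 2k = 1032.838666… → ⌈·⌉ = 1033
j=4: r + 3k = 1378.372 → ⌈·⌉ = 1379
j=5: r + 4k = 1723.905333… → ⌈·⌉ = 1724
j=6: r + 5k = 2069.438666… → ⌈·⌉ = 2070
j=7: r + 6k = 2414.972 → ⌈·⌉ = 2415
j=8: r + 7k = 2760.505333… → ⌈·⌉ = 2761
j=9: r + 8k = 3106.038666… → ⌈·⌉ = 3107
j=10: r + 9k = 3451.572 → ⌈·⌉ = 3452
j=11: r + 10k = 3797.105333… → ⌈·⌉ = 3798
j=12: r + 11k = 4142.638666… → ⌈·⌉ = 4143
j=13: r + 12k = 4488.172 → ⌈·⌉ = 4489
j=14: r + 13k = 4833.705333… → ⌈·⌉ = 4834
j=15: r + 14k = 5179.238666… → ⌈·⌉ = 5180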